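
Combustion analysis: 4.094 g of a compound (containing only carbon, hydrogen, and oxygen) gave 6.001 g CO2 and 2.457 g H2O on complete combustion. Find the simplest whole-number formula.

CH2O

mol C = 6.001 / 44.01 = 0.1364; mass C = 0.1364 × 12.01 = 1.638 g
mol H = 2 × (2.457 / 18.02) = 0.2727; mass H = 0.2727 × 1.008 = 0.2749 g
mass O = 4.094 − (1.913) = 2.181 g → mol O = 0.1363
Divide by the smallest (0.1363 mol O): C 1.000, H 2.000, O 1.000
Ratio ≈ 1:2:1, so the empirical formula is CH2O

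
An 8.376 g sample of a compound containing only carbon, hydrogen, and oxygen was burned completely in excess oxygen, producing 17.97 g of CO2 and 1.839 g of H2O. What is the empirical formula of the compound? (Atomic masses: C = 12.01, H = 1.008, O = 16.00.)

C2HO

mol C = 17.97 / 44.01 = 0.4083; mass C = 0.4083 × 12.01 = 4.904 g
mol H = 2 × (1.839 / 18.02) = 0.2041; mass H = 0.2041 × 1.008 = 0.2057 g
mass O = 8.376 − (5.110) = 3.266 g → mol O = 0.2041
Ratios (÷ 0.2041): C 2.001, H 1.000, O 1.000
→ C2HO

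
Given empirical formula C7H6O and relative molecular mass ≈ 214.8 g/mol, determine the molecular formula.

Empirical-formula mass = 106.12 g/mol
n = 214.8 / 106.12 = 2.02 ≈ 2
Molecular formula = (C7H6O)2 = C14H12O2

C14H12O2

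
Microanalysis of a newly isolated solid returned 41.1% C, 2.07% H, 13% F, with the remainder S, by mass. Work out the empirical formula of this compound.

Assume 100 g: 41.1 g C, 2.07 g H, 13 g F, 43.83 g S.
n(C) = 41.1/12.01 = 3.422, n(H) = 2.07/1.008 = 2.054, n(F) = 13/19.00 = 0.6842, n(S) = 43.83/32.07 = 1.367
Divide by the smallest (0.6842 mol F): C 5.002, H 3.001, F 1.000, S 1.997
Ratio ≈ 5:3:1:2, so the empirical formula is C5H3FS2

C5H3FS2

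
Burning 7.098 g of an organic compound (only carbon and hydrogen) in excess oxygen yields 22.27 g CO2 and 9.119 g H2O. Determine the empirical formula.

CH2

mol C = 22.27 / 44.01 = 0.5060; mass C = 0.5060 × 12.01 = 6.077 g
mol H = 2 × (9.119 / 18.02) = 1.012; mass H = 1.012 × 1.008 = 1.020 g
Ratios (÷ 0.506): C 1.000, H 2.000
Ratio ≈ 1:2, so the empirical formula is CH2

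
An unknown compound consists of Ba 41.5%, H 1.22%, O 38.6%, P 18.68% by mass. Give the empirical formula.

BaH4O8P2

Assume 100 g: 41.5 g Ba, 1.22 g H, 38.6 g O, 18.68 g P.
n(Ba) = 41.5/137.33 = 0.3022, n(H) = 1.22/1.008 = 1.21, n(O) = 38.6/16.00 = 2.413, n(P) = 18.68/30.97 = 0.6032
Smallest is Ba at 0.3022 mol; normalising gives Ba 1.000, H 4.005, O 7.983, P 1.996
Ratio ≈ 1:4:8:2, so the empirical formula is BaH4O8P2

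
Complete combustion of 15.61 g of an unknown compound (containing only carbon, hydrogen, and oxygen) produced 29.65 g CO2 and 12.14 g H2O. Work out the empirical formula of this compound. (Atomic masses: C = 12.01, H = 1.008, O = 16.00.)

mol C = 29.65 / 44.01 = 0.6737; mass C = 0.6737 × 12.01 = 8.091 g
mol H = 2 × (12.14 / 18.02) = 1.347; mass H = 1.347 × 1.008 = 1.358 g
mass O = 15.61 − (9.449) = 6.161 g → mol O = 0.3850
Smallest is O at 0.385 mol; normalising gives C 1.750, H 3.499, O 1.000
Multiply by 4: C 7.00, H 14.00, O 4.00 → C7H14O4

C7H14O4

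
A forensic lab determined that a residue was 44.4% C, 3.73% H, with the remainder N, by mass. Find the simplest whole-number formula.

CHN

Assume 100 g: 44.4 g C, 3.73 g H, 51.87 g N.
Moles — C: 44.4 / 12.01 = 3.697 mol; H: 3.73 / 1.008 = 3.7 mol; N: 51.87 / 14.01 = 3.702 mol
Smallest is C at 3.697 mol; normalising gives C 1.000, H 1.001, N 1.001
≈ 1:1:1 → CHN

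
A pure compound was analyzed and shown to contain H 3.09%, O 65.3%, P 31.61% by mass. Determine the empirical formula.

H3O4P

Assume 100 g: 3.09 g H, 65.3 g O, 31.61 g P.
Moles — H: 3.09 / 1.008 = 3.065 mol; O: 65.3 / 16.00 = 4.081 mol; P: 31.61 / 30.97 = 1.021 mol
Smallest is P at 1.021 mol; normalising gives H 3.003, O 3.999, P 1.000
Ratio ≈ 3:4:1, so the empirical formula is H3O4P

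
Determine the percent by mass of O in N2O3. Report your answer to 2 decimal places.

63.14%

Molar mass = 2(14.01) + 3(16.00) = 76.020 g/mol
Mass of O per mole = 3 × 16.00 = 48.000 g
% O = 48.000 / 76.020 × 100 = 63.14%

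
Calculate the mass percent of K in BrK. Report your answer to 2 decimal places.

32.86%

Molar mass = 1(79.90) + 1(39.10) = 119.000 g/mol
Mass of K per mole = 1 × 39.10 = 39.100 g
% K = 39.100 / 119.000 × 100 = 32.86%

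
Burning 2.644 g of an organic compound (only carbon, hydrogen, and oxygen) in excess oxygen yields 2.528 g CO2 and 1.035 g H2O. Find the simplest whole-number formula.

CH2O2

mol C = 2.528 / 44.01 = 0.05744; mass C = 0.05744 × 12.01 = 0.6899 g
mol H = 2 × (1.035 / 18.02) = 0.1149; mass H = 0.1149 × 1.008 = 0.1158 g
mass O = 2.644 − (0.8057) = 1.838 g → mol O = 0.1149
Divide by the smallest (0.05744 mol C): C 1.000, H 2.000, O 2.000
≈ 1:2:2 → CH2O2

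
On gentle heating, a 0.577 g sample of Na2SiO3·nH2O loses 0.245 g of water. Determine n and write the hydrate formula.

Mass of anhydrous Na2SiO3 = 0.577 − 0.245 = 0.332 g
mol H2O = 0.245 / 18.02 = 0.0136
Molar mass of Na2SiO3 = 122.07 g/mol → mol Na2SiO3 = 0.332 / 122.07 = 0.00272
n = 0.0136 / 0.00272 = 5.00 ≈ 5 → Na2SiO3·5H2O

Na2SiO3·5H2O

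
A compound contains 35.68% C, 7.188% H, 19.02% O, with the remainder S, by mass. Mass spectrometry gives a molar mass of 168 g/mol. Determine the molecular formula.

Assume 100 g: 35.68 g C, 7.188 g H, 19.02 g O, 38.112 g S.
Moles — C: 35.68 / 12.01 = 2.971 mol; H: 7.188 / 1.008 = 7.131 mol; O: 19.02 / 16.00 = 1.189 mol; S: 38.112 / 32.07 = 1.188 mol
Divide by the smallest (1.188 mol S): C 2.500, H 6.000, O 1.000, S 1.000
Scaling by 2: C 5.00, H 12.00, O 2.00, S 2.00 → C5H12O2S2
Empirical-formula mass = 168.29 g/mol
n = 168 / 168.29 = 1.00 ≈ 1
Molecular formula = empirical formula = C5H12O2S2

C5H12O2S2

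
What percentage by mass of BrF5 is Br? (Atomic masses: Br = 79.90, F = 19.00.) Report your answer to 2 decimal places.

45.68%

Molar mass = 1(79.90) + 5(19.00) = 174.900 g/mol
Mass of Br per mole = 1 × 79.90 = 79.900 g
% Br = 79.900 / 174.900 × 100 = 45.68%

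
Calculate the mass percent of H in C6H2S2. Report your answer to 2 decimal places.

Molar mass = 6(12.01) + 2(1.008) + 2(32.07) = 138.216 g/mol
Mass of H per mole = 2 × 1.008 = 2.016 g
% H = 2.016 / 138.216 × 100 = 1.46%

1.46%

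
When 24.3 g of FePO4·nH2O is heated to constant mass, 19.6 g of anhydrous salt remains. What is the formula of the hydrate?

FePO4·2H2O

Mass of water lost = 24.3 − 19.6 = 4.7 g → 4.7 / 18.02 = 0.2608 mol H2O
Molar mass of FePO4 = 150.82 g/mol → mol FePO4 = 19.6 / 150.82 = 0.13
n = 0.2608 / 0.13 = 2.01 ≈ 2 → FePO4·2H2O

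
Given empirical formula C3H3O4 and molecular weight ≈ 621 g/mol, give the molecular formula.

C18H18O24

Empirical-formula mass = 103.05 g/mol
n = 621 / 103.05 = 6.03 ≈ 6
Molecular formula = (C3H3O4)6 = C18H18O24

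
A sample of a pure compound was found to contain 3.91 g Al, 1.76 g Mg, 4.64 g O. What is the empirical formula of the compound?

Al2MgO4

Moles — Al: 3.91 / 26.98 = 0.1449 mol; Mg: 1.76 / 24.31 = 0.0724 mol; O: 4.64 / 16.00 = 0.29 mol
Ratios (÷ 0.0724): Al 2.002, Mg 1.000, O 4.006
≈ 2:1:4 → Al2MgO4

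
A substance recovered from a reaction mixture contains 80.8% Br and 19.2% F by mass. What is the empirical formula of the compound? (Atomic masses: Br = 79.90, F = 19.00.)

BrF

Assume 100 g: 80.8 g Br, 19.2 g F.
Br: 80.8 g ÷ 79.90 g/mol = 1.011 mol
F: 19.2 g ÷ 19.00 g/mol = 1.011 mol
Smallest is F at 1.011 mol; normalising gives Br 1.001, F 1.000
→ BrF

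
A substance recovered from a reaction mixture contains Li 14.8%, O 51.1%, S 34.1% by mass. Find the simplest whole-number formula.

Li2O3S

Assume 100 g: 14.8 g Li, 51.1 g O, 34.1 g S.
Moles — Li: 14.8 / 6.94 = 2.133 mol; O: 51.1 / 16.00 = 3.194 mol; S: 34.1 / 32.07 = 1.063 mol
Ratios (÷ 1.063): Li 2.006, O 3.004, S 1.000
Ratio ≈ 2:3:1, so the empirical formula is Li2O3S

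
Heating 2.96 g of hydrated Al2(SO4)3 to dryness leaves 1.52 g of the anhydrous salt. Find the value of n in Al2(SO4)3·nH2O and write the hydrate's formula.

Mass of water lost = 2.96 − 1.52 = 1.44 g → 1.44 / 18.02 = 0.07991 mol H2O
Molar mass of Al2(SO4)3 = 342.17 g/mol → mol Al2(SO4)3 = 1.52 / 342.17 = 0.004442
n = 0.07991 / 0.004442 = 17.99 ≈ 18 → Al2(SO4)3·18H2O

Al2(SO4)3·18H2O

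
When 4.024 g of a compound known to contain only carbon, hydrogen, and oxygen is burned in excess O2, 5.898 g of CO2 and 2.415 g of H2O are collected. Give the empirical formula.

mol C = 5.898 / 44.01 = 0.1340; mass C = 0.1340 × 12.01 = 1.610 g
mol H = 2 × (2.415 / 18.02) = 0.2680; mass H = 0.2680 × 1.008 = 0.2702 g
mass O = 4.024 − (1.880) = 2.144 g → mol O = 0.1340
Smallest is C at 0.134 mol; normalising gives C 1.000, H 2.000, O 1.000
≈ 1:2:1 → CH2O

CH2O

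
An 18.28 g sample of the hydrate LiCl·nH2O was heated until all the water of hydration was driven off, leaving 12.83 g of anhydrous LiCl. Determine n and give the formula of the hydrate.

LiCl·H2O

Mass of water lost = 18.28 − 12.83 = 5.45 g → 5.45 / 18.02 = 0.3024 mol H2O
Molar mass of LiCl = 42.39 g/mol → mol LiCl = 12.83 / 42.39 = 0.3027
n = 0.3024 / 0.3027 = 1.00 ≈ 1 → LiCl·H2O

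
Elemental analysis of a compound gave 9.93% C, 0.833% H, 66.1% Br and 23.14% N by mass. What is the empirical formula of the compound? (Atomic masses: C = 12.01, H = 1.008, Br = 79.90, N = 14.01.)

Assume 100 g: 9.93 g C, 0.833 g H, 66.1 g Br, 23.14 g N.
C: 9.93 g ÷ 12.01 g/mol = 0.8268 mol
H: 0.833 g ÷ 1.008 g/mol = 0.8264 mol
Br: 66.1 g ÷ 79.90 g/mol = 0.8273 mol
N: 23.14 g ÷ 14.01 g/mol = 1.652 mol
Smallest is H at 0.8264 mol; normalising gives C 1.001, H 1.000, Br 1.001, N 1.999
Ratio ≈ 1:1:1:2, so the empirical formula is CHBrN2

CHBrN2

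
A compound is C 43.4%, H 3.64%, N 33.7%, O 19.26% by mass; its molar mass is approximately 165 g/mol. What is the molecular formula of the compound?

Assume 100 g: 43.4 g C, 3.64 g H, 33.7 g N, 19.26 g O.
Moles — C: 43.4 / 12.01 = 3.614 mol; H: 3.64 / 1.008 = 3.611 mol; N: 33.7 / 14.01 = 2.405 mol; O: 19.26 / 16.00 = 1.204 mol
Smallest is O at 1.204 mol; normalising gives C 3.002, H 3.000, N 1.998, O 1.000
→ C3H3N2O
Empirical-formula mass = 83.07 g/mol
n = 165 / 83.07 = 1.99 ≈ 2
Molecular formula = (C3H3N2O)×2 = C6H6N4O2

C6H6N4O2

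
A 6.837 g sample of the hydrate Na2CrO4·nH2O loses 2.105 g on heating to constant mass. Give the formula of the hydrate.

Mass of anhydrous Na2CrO4 = 6.837 − 2.105 = 4.732 g
mol H2O = 2.105 / 18.02 = 0.1168
Molar mass of Na2CrO4 = 161.98 g/mol → mol Na2CrO4 = 4.732 / 161.98 = 0.02921
n = 0.1168 / 0.02921 = 4.00 ≈ 4 → Na2CrO4·4H2O

Na2CrO4·4H2O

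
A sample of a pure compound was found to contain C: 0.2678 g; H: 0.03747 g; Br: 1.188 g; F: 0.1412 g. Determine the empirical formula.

C: 0.2678 g ÷ 12.01 g/mol = 0.0223 mol
H: 0.03747 g ÷ 1.008 g/mol = 0.03717 mol
Br: 1.188 g ÷ 79.90 g/mol = 0.01487 mol
F: 0.1412 g ÷ 19.00 g/mol = 0.007432 mol
Divide by the smallest (0.007432 mol F): C 3.000, H 5.002, Br 2.001, F 1.000
Ratio ≈ 3:5:2:1, so the empirical formula is C3H5Br2F

C3H5Br2F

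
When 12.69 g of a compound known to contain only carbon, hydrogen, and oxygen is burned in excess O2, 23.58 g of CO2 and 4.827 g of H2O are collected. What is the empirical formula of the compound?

mol C = 23.58 / 44.01 = 0.5358; mass C = 0.5358 × 12.01 = 6.435 g
mol H = 2 × (4.827 / 18.02) = 0.5357; mass H = 0.5357 × 1.008 = 0.5400 g
mass O = 12.69 − (6.975) = 5.715 g → mol O = 0.3572
Smallest is O at 0.3572 mol; normalising gives C 1.500, H 1.500, O 1.000
×2: C 3.00, H 3.00, O 2.00 → C3H3O2

C3H3O2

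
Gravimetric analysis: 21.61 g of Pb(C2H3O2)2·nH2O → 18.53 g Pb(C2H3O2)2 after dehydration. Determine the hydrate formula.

Pb(C2H3O2)2·3H2O

Mass of water lost = 21.61 − 18.53 = 3.08 g → 3.08 / 18.02 = 0.1709 mol H2O
Molar mass of Pb(C2H3O2)2 = 325.29 g/mol → mol Pb(C2H3O2)2 = 18.53 / 325.29 = 0.05696
n = 0.1709 / 0.05696 = 3.00 ≈ 3 → Pb(C2H3O2)2·3H2O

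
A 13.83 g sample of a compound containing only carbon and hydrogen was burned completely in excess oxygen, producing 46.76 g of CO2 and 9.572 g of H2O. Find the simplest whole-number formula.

mol C = 46.76 / 44.01 = 1.062; mass C = 1.062 × 12.01 = 12.76 g
mol H = 2 × (9.572 / 18.02) = 1.062; mass H = 1.062 × 1.008 = 1.071 g
Smallest is H at 1.062 mol; normalising gives C 1.000, H 1.000
Ratio ≈ 1:1, so the empirical formula is CH

CH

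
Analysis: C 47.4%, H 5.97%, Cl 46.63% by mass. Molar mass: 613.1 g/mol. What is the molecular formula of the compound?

Assume 100 g: 47.4 g C, 5.97 g H, 46.63 g Cl.
n(C) = 47.4/12.01 = 3.947, n(H) = 5.97/1.008 = 5.923, n(Cl) = 46.63/35.45 = 1.315
Smallest is Cl at 1.315 mol; normalising gives C 3.000, H 4.503, Cl 1.000
Scaling by 2: C 6.00, H 9.01, Cl 2.00 → C6H9Cl2
Empirical-formula mass = 152.03 g/mol
n = 613.1 / 152.03 = 4.03 ≈ 4
Molecular formula = (C6H9Cl2)×4 = C24H36Cl8

C24H36Cl8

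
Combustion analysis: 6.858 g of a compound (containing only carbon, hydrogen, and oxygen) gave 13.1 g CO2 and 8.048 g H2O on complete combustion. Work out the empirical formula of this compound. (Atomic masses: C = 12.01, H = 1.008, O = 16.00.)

C2H6O

mol C = 13.1 / 44.01 = 0.2977; mass C = 0.2977 × 12.01 = 3.575 g
mol H = 2 × (8.048 / 18.02) = 0.8932; mass H = 0.8932 × 1.008 = 0.9004 g
mass O = 6.858 − (4.475) = 2.383 g → mol O = 0.1489
Smallest is O at 0.1489 mol; normalising gives C 1.999, H 5.998, O 1.000
≈ 2:6:1 → C2H6O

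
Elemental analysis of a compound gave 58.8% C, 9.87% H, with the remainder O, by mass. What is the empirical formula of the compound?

C5H10O2

Assume 100 g: 58.8 g C, 9.87 g H, 31.33 g O.
Moles — C: 58.8 / 12.01 = 4.896 mol; H: 9.87 / 1.008 = 9.792 mol; O: 31.33 / 16.00 = 1.958 mol
Smallest is O at 1.958 mol; normalising gives C 2.500, H 5.001, O 1.000
Scaling by 2: C 5.00, H 10.00, O 2.00 → C5H10O2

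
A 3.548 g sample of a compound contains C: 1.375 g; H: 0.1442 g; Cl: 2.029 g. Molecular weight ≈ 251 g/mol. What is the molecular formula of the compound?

C8H10Cl4

Moles — C: 1.375 / 12.01 = 0.1145 mol; H: 0.1442 / 1.008 = 0.1431 mol; Cl: 2.029 / 35.45 = 0.05724 mol
Divide by the smallest (0.05724 mol Cl): C 2.000, H 2.499, Cl 1.000
Multiply by 2: C 4.00, H 5.00, Cl 2.00 → C4H5Cl2
Empirical-formula mass = 123.98 g/mol
n = 251 / 123.98 = 2.02 ≈ 2
Molecular formula = (C4H5Cl2)×2 = C8H10Cl4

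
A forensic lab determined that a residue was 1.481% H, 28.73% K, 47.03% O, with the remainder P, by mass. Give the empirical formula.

Assume 100 g: 1.481 g H, 28.73 g K, 47.03 g O, 22.759 g P.
H: 1.481 g ÷ 1.008 g/mol = 1.469 mol
K: 28.73 g ÷ 39.10 g/mol = 0.7348 mol
O: 47.03 g ÷ 16.00 g/mol = 2.939 mol
P: 22.759 g ÷ 30.97 g/mol = 0.7349 mol
Ratios (÷ 0.7348): H 2.000, K 1.000, O 4.000, P 1.000
→ H2KO4P

H2KO4P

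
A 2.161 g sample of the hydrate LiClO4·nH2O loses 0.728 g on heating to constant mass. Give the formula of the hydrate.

Mass of anhydrous LiClO4 = 2.161 − 0.728 = 1.433 g
mol H2O = 0.728 / 18.02 = 0.0404
Molar mass of LiClO4 = 106.39 g/mol → mol LiClO4 = 1.433 / 106.39 = 0.01347
n = 0.0404 / 0.01347 = 3.00 ≈ 3 → LiClO4·3H2O

LiClO4·3H2O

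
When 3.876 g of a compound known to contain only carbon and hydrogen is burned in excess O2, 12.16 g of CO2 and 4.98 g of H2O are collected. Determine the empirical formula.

CH2

mol C = 12.16 / 44.01 = 0.2763; mass C = 0.2763 × 12.01 = 3.318 g
mol H = 2 × (4.98 / 18.02) = 0.5527; mass H = 0.5527 × 1.008 = 0.5571 g
Smallest is C at 0.2763 mol; normalising gives C 1.000, H 2.000
Ratio ≈ 1:2, so the empirical formula is CH2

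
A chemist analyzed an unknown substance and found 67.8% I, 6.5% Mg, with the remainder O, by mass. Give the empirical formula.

Assume 100 g: 67.8 g I, 6.5 g Mg, 25.7 g O.
I: 67.8 g ÷ 126.90 g/mol = 0.5343 mol
Mg: 6.5 g ÷ 24.31 g/mol = 0.2674 mol
O: 25.7 g ÷ 16.00 g/mol = 1.606 mol
Ratios (÷ 0.2674): I 1.998, Mg 1.000, O 6.007
→ I2MgO6

I2MgO6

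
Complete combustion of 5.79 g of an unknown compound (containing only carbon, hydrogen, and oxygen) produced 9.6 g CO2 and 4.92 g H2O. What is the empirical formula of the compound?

mol C = 9.6 / 44.01 = 0.2181; mass C = 0.2181 × 12.01 = 2.620 g
mol H = 2 × (4.92 / 18.02) = 0.5461; mass H = 0.5461 × 1.008 = 0.5504 g
mass O = 5.79 − (3.170) = 2.620 g → mol O = 0.1637
Smallest is O at 0.1637 mol; normalising gives C 1.332, H 3.335, O 1.000
Scaling by 3: C 4.00, H 10.00, O 3.00 → C4H10O3

C4H10O3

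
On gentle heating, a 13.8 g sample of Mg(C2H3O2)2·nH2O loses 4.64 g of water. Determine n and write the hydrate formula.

Mg(C2H3O2)2·4H2O

Mass of anhydrous Mg(C2H3O2)2 = 13.8 − 4.64 = 9.16 g
mol H2O = 4.64 / 18.02 = 0.2575
Molar mass of Mg(C2H3O2)2 = 142.40 g/mol → mol Mg(C2H3O2)2 = 9.16 / 142.40 = 0.06433
n = 0.2575 / 0.06433 = 4.00 ≈ 4 → Mg(C2H3O2)2·4H2O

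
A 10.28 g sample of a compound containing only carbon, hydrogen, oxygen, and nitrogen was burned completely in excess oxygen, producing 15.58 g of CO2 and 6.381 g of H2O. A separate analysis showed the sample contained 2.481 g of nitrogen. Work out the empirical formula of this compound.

C2H4NO

mol C = 15.58 / 44.01 = 0.3540; mass C = 0.3540 × 12.01 = 4.252 g
mol H = 2 × (6.381 / 18.02) = 0.7082; mass H = 0.7082 × 1.008 = 0.7139 g
mol N = 2.481 / 14.01 = 0.1771
mass O = 10.28 − (7.447) = 2.833 g → mol O = 0.1771
Divide by the smallest (0.1771 mol N): C 1.999, H 3.999, N 1.000, O 1.000
→ C2H4NO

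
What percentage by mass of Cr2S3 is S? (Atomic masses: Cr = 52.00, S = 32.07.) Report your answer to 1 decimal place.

Molar mass = 2(52.00) + 3(32.07) = 200.210 g/mol
Mass of S per mole = 3 × 32.07 = 96.210 g
% S = 96.210 / 200.210 × 100 = 48.1%

48.1%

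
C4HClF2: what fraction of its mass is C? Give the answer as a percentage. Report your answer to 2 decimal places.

39.22%

Molar mass = 4(12.01) + 1(1.008) + 1(35.45) + 2(19.00) = 122.498 g/mol
Mass of C per mole = 4 × 12.01 = 48.040 g
% C = 48.040 / 122.498 × 100 = 39.22%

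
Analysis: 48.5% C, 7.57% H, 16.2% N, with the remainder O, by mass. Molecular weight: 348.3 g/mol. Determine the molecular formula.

Assume 100 g: 48.5 g C, 7.57 g H, 16.2 g N, 27.73 g O.
Moles — C: 48.5 / 12.01 = 4.038 mol; H: 7.57 / 1.008 = 7.51 mol; N: 16.2 / 14.01 = 1.156 mol; O: 27.73 / 16.00 = 1.733 mol
Divide by the smallest (1.156 mol N): C 3.492, H 6.495, N 1.000, O 1.499
Scaling by 2: C 6.98, H 12.99, N 2.00, O 3.00 → C7H13N2O3
Empirical-formula mass = 173.19 g/mol
n = 348.3 / 173.19 = 2.01 ≈ 2
Molecular formula = (C7H13N2O3)×2 = C14H26N4O6

C14H26N4O6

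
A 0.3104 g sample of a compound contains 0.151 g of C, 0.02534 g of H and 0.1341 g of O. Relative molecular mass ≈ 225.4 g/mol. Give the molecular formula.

Moles — C: 0.151 / 12.01 = 0.01257 mol; H: 0.02534 / 1.008 = 0.02514 mol; O: 0.1341 / 16.00 = 0.008381 mol
Ratios (÷ 0.008381): C 1.500, H 2.999, O 1.000
Scaling by 2: C 3.00, H 6.00, O 2.00 → C3H6O2
Empirical-formula mass = 74.08 g/mol
n = 225.4 / 74.08 = 3.04 ≈ 3
Molecular formula = (C3H6O2)×3 = C9H18O6

C9H18O6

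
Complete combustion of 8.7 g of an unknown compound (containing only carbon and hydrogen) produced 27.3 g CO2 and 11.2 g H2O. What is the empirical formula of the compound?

mol C = 27.3 / 44.01 = 0.6203; mass C = 0.6203 × 12.01 = 7.450 g
mol H = 2 × (11.2 / 18.02) = 1.243; mass H = 1.243 × 1.008 = 1.253 g
Divide by the smallest (0.6203 mol C): C 1.000, H 2.004
≈ 1:2 → CH2

CH2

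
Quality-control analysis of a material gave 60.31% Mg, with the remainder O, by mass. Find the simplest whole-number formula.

Assume 100 g: 60.31 g Mg, 39.69 g O.
Mg: 60.31 g ÷ 24.31 g/mol = 2.481 mol
O: 39.69 g ÷ 16.00 g/mol = 2.481 mol
Smallest is O at 2.481 mol; normalising gives Mg 1.000, O 1.000
→ MgO

MgO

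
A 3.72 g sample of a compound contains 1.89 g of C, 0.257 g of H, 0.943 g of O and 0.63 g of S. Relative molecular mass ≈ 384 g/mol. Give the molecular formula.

C16H26O6S2

C: 1.89 g ÷ 12.01 g/mol = 0.1574 mol
H: 0.257 g ÷ 1.008 g/mol = 0.255 mol
O: 0.943 g ÷ 16.00 g/mol = 0.05894 mol
S: 0.63 g ÷ 32.07 g/mol = 0.01964 mol
Divide by the smallest (0.01964 mol S): C 8.011, H 12.979, O 3.000, S 1.000
≈ 8:13:3:1 → C8H13O3S
Empirical-formula mass = 189.25 g/mol
n = 384 / 189.25 = 2.03 ≈ 2
Molecular formula = (C8H13O3S)×2 = C16H26O6S2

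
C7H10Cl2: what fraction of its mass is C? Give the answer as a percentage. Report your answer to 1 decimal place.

Molar mass = 7(12.01) + 10(1.008) + 2(35.45) = 165.050 g/mol
Mass of C per mole = 7 × 12.01 = 84.070 g
% C = 84.070 / 165.050 × 100 = 50.9%

50.9%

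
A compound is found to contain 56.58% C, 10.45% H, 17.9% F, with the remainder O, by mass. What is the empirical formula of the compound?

C5H11FO

Assume 100 g: 56.58 g C, 10.45 g H, 17.9 g F, 15.07 g O.
C: 56.58 g ÷ 12.01 g/mol = 4.711 mol
H: 10.45 g ÷ 1.008 g/mol = 10.37 mol
F: 17.9 g ÷ 19.00 g/mol = 0.9421 mol
O: 15.07 g ÷ 16.00 g/mol = 0.9419 mol
Smallest is O at 0.9419 mol; normalising gives C 5.002, H 11.007, F 1.000, O 1.000
≈ 5:11:1:1 → C5H11FO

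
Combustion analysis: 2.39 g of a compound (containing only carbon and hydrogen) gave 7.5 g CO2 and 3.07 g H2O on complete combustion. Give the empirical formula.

mol C = 7.5 / 44.01 = 0.1704; mass C = 0.1704 × 12.01 = 2.047 g
mol H = 2 × (3.07 / 18.02) = 0.3407; mass H = 0.3407 × 1.008 = 0.3435 g
Smallest is C at 0.1704 mol; normalising gives C 1.000, H 1.999
→ CH2

CH2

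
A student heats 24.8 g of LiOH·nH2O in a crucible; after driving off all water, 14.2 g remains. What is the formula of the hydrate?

LiOH·H2O

Mass of water lost = 24.8 − 14.2 = 10.6 g → 10.6 / 18.02 = 0.5882 mol H2O
Molar mass of LiOH = 23.95 g/mol → mol LiOH = 14.2 / 23.95 = 0.593
n = 0.5882 / 0.593 = 0.99 ≈ 1 → LiOH·H2O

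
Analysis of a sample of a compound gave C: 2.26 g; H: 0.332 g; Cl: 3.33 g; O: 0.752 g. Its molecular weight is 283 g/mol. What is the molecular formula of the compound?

C8H14Cl4O2

Moles — C: 2.26 / 12.01 = 0.1882 mol; H: 0.332 / 1.008 = 0.3294 mol; Cl: 3.33 / 35.45 = 0.09394 mol; O: 0.752 / 16.00 = 0.047 mol
Ratios (÷ 0.047): C 4.004, H 7.008, Cl 1.999, O 1.000
Ratio ≈ 4:7:2:1, so the empirical formula is C4H7Cl2O
Empirical-formula mass = 142.00 g/mol
n = 283 / 142.00 = 1.99 ≈ 2
Molecular formula = (C4H7Cl2O)×2 = C8H14Cl4O2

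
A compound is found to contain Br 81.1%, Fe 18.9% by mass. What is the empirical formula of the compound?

Assume 100 g: 81.1 g Br, 18.9 g Fe.
Moles — Br: 81.1 / 79.90 = 1.015 mol; Fe: 18.9 / 55.85 = 0.3384 mol
Divide by the smallest (0.3384 mol Fe): Br 2.999, Fe 1.000
Ratio ≈ 3:1, so the empirical formula is Br3Fe

Br3Fe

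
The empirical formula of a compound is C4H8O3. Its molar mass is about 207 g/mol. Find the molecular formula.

C8H16O6

Empirical-formula mass = 104.10 g/mol
n = 207 / 104.10 = 1.99 ≈ 2
Molecular formula = (C4H8O3)2 = C8H16O6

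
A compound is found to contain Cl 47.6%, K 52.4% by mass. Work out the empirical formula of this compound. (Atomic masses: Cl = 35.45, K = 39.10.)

Assume 100 g: 47.6 g Cl, 52.4 g K.
Cl: 47.6 g ÷ 35.45 g/mol = 1.343 mol
K: 52.4 g ÷ 39.10 g/mol = 1.34 mol
Divide by the smallest (1.34 mol K): Cl 1.002, K 1.000
→ ClK

ClK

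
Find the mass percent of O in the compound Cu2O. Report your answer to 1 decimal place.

11.2%

Molar mass = 2(63.55) + 1(16.00) = 143.100 g/mol
Mass of O per mole = 1 × 16.00 = 16.000 g
% O = 16.000 / 143.100 × 100 = 11.2%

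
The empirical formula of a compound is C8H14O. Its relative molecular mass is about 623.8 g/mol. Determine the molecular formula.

Empirical-formula mass = 126.19 g/mol
n = 623.8 / 126.19 = 4.94 ≈ 5
Molecular formula = (C8H14O)5 = C40H70O5

C40H70O5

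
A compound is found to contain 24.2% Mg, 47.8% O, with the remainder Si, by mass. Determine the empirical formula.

Assume 100 g: 24.2 g Mg, 47.8 g O, 28 g Si.
Mg: 24.2 g ÷ 24.31 g/mol = 0.9955 mol
O: 47.8 g ÷ 16.00 g/mol = 2.987 mol
Si: 28 g ÷ 28.09 g/mol = 0.9968 mol
Ratios (÷ 0.9955): Mg 1.000, O 3.001, Si 1.001
→ MgO3Si

MgO3Si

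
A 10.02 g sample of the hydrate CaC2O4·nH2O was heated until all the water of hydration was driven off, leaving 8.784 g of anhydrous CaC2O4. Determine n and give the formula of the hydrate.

Mass of water lost = 10.02 − 8.784 = 1.236 g → 1.236 / 18.02 = 0.06859 mol H2O
Molar mass of CaC2O4 = 128.10 g/mol → mol CaC2O4 = 8.784 / 128.10 = 0.06857
n = 0.06859 / 0.06857 = 1.00 ≈ 1 → CaC2O4·H2O

CaC2O4·H2O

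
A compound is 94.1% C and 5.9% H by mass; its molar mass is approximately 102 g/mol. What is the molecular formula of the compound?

C8H6

Assume 100 g: 94.1 g C, 5.9 g H.
Moles — C: 94.1 / 12.01 = 7.835 mol; H: 5.9 / 1.008 = 5.853 mol
Smallest is H at 5.853 mol; normalising gives C 1.339, H 1.000
Multiply by 3: C 4.02, H 3.00 → C4H3
Empirical-formula mass = 51.06 g/mol
n = 102 / 51.06 = 2.00 ≈ 2
Molecular formula = (C4H3)×2 = C8H6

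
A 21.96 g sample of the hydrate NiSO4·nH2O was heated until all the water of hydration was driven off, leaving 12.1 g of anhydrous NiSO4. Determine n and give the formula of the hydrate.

Mass of water lost = 21.96 − 12.1 = 9.86 g → 9.86 / 18.02 = 0.5472 mol H2O
Molar mass of NiSO4 = 154.76 g/mol → mol NiSO4 = 12.1 / 154.76 = 0.07819
n = 0.5472 / 0.07819 = 7.00 ≈ 7 → NiSO4·7H2O

NiSO4·7H2O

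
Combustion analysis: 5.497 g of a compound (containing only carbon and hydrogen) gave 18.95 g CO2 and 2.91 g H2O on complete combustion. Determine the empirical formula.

mol C = 18.95 / 44.01 = 0.4306; mass C = 0.4306 × 12.01 = 5.171 g
mol H = 2 × (2.91 / 18.02) = 0.3230; mass H = 0.3230 × 1.008 = 0.3256 g
Smallest is H at 0.323 mol; normalising gives C 1.333, H 1.000
Scaling by 3: C 4.00, H 3.00 → C4H3

C4H3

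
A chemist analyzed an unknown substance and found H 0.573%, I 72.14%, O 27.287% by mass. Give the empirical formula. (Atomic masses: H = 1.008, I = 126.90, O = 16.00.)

HIO3

Assume 100 g: 0.573 g H, 72.14 g I, 27.287 g O.
Moles — H: 0.573 / 1.008 = 0.5685 mol; I: 72.14 / 126.90 = 0.5685 mol; O: 27.287 / 16.00 = 1.705 mol
Ratios (÷ 0.5685): H 1.000, I 1.000, O 3.000
≈ 1:1:3 → HIO3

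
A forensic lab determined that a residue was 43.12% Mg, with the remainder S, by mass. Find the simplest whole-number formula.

Assume 100 g: 43.12 g Mg, 56.88 g S.
Moles — Mg: 43.12 / 24.31 = 1.774 mol; S: 56.88 / 32.07 = 1.774 mol
Divide by the smallest (1.774 mol S): Mg 1.000, S 1.000
→ MgS

MgS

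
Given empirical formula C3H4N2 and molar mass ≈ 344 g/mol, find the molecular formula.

Empirical-formula mass = 68.08 g/mol
n = 344 / 68.08 = 5.05 ≈ 5
Molecular formula = (C3H4N2)5 = C15H20N10

C15H20N10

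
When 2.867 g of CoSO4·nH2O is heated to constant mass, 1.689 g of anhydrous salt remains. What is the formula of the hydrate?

Mass of water lost = 2.867 − 1.689 = 1.178 g → 1.178 / 18.02 = 0.06537 mol H2O
Molar mass of CoSO4 = 155.00 g/mol → mol CoSO4 = 1.689 / 155.00 = 0.0109
n = 0.06537 / 0.0109 = 6.00 ≈ 6 → CoSO4·6H2O

CoSO4·6H2O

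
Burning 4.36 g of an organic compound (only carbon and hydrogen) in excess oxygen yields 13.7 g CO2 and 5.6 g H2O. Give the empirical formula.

mol C = 13.7 / 44.01 = 0.3113; mass C = 0.3113 × 12.01 = 3.739 g
mol H = 2 × (5.6 / 18.02) = 0.6215; mass H = 0.6215 × 1.008 = 0.6265 g
Ratios (÷ 0.3113): C 1.000, H 1.997
→ CH2

CH2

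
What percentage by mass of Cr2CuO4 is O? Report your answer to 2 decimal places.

27.64%

Molar mass = 2(52.00) + 1(63.55) + 4(16.00) = 231.550 g/mol
Mass of O per mole = 4 × 16.00 = 64.000 g
% O = 64.000 / 231.550 × 100 = 27.64%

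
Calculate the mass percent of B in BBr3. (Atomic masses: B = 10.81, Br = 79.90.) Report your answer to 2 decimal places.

Molar mass = 1(10.81) + 3(79.90) = 250.510 g/mol
Mass of B per mole = 1 × 10.81 = 10.810 g
% B = 10.810 / 250.510 × 100 = 4.32%

4.32%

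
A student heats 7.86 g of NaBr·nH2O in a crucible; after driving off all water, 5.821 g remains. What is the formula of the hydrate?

Mass of water lost = 7.86 − 5.821 = 2.039 g → 2.039 / 18.02 = 0.1132 mol H2O
Molar mass of NaBr = 102.89 g/mol → mol NaBr = 5.821 / 102.89 = 0.05657
n = 0.1132 / 0.05657 = 2.00 ≈ 2 → NaBr·2H2O

NaBr·2H2O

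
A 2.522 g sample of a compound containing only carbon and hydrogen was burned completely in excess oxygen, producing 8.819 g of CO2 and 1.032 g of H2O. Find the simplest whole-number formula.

C7H4

mol C = 8.819 / 44.01 = 0.2004; mass C = 0.2004 × 12.01 = 2.407 g
mol H = 2 × (1.032 / 18.02) = 0.1145; mass H = 0.1145 × 1.008 = 0.1155 g
Ratios (÷ 0.1145): C 1.749, H 1.000
Multiply by 4: C 7.00, H 4.00 → C7H4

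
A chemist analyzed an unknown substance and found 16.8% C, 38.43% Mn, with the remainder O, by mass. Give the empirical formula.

C2MnO4

Assume 100 g: 16.8 g C, 38.43 g Mn, 44.77 g O.
C: 16.8 g ÷ 12.01 g/mol = 1.399 mol
Mn: 38.43 g ÷ 54.94 g/mol = 0.6995 mol
O: 44.77 g ÷ 16.00 g/mol = 2.798 mol
Divide by the smallest (0.6995 mol Mn): C 2.000, Mn 1.000, O 4.000
≈ 2:1:4 → C2MnO4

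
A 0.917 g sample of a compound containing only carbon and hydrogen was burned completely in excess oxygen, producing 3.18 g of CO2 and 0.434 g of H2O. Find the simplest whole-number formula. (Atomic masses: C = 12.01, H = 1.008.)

C3H2

mol C = 3.18 / 44.01 = 0.07226; mass C = 0.07226 × 12.01 = 0.8678 g
mol H = 2 × (0.434 / 18.02) = 0.04817; mass H = 0.04817 × 1.008 = 0.04855 g
Ratios (÷ 0.04817): C 1.500, H 1.000
Scaling by 2: C 3.00, H 2.00 → C3H2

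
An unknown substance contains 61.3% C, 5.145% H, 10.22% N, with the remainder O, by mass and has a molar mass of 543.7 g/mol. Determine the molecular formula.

C28H28N4O8

Assume 100 g: 61.3 g C, 5.145 g H, 10.22 g N, 23.335 g O.
Moles — C: 61.3 / 12.01 = 5.104 mol; H: 5.145 / 1.008 = 5.104 mol; N: 10.22 / 14.01 = 0.7295 mol; O: 23.335 / 16.00 = 1.458 mol
Divide by the smallest (0.7295 mol N): C 6.997, H 6.997, N 1.000, O 1.999
→ C7H7NO2
Empirical-formula mass = 137.14 g/mol
n = 543.7 / 137.14 = 3.96 ≈ 4
Molecular formula = (C7H7NO2)×4 = C28H28N4O8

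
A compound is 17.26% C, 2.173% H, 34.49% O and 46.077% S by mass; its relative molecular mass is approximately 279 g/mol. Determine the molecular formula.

C4H6O6S4

Assume 100 g: 17.26 g C, 2.173 g H, 34.49 g O, 46.077 g S.
Moles — C: 17.26 / 12.01 = 1.437 mol; H: 2.173 / 1.008 = 2.156 mol; O: 34.49 / 16.00 = 2.156 mol; S: 46.077 / 32.07 = 1.437 mol
Divide by the smallest (1.437 mol S): C 1.000, H 1.500, O 1.500, S 1.000
×2: C 2.00, H 3.00, O 3.00, S 2.00 → C2H3O3S2
Empirical-formula mass = 139.18 g/mol
n = 279 / 139.18 = 2.00 ≈ 2
Molecular formula = (C2H3O3S2)×2 = C4H6O6S4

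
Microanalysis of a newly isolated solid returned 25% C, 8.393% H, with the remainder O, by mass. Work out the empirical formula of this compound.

Assume 100 g: 25 g C, 8.393 g H, 66.607 g O.
Moles — C: 25 / 12.01 = 2.082 mol; H: 8.393 / 1.008 = 8.326 mol; O: 66.607 / 16.00 = 4.163 mol
Ratios (÷ 2.082): C 1.000, H 4.000, O 2.000
→ CH4O2

CH4O2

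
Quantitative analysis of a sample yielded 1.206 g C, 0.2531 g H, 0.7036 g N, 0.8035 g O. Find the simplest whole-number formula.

Moles — C: 1.206 / 12.01 = 0.1004 mol; H: 0.2531 / 1.008 = 0.2511 mol; N: 0.7036 / 14.01 = 0.05022 mol; O: 0.8035 / 16.00 = 0.05022 mol
Divide by the smallest (0.05022 mol O): C 2.000, H 5.000, N 1.000, O 1.000
→ C2H5NO

C2H5NO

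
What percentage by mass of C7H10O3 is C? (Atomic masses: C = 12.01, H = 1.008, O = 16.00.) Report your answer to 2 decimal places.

59.14%

Molar mass = 7(12.01) + 10(1.008) + 3(16.00) = 142.150 g/mol
Mass of C per mole = 7 × 12.01 = 84.070 g
% C = 84.070 / 142.150 × 100 = 59.14%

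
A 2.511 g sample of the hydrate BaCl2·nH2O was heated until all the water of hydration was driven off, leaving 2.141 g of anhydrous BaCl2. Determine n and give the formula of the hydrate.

BaCl2·2H2O

Mass of water lost = 2.511 − 2.141 = 0.37 g → 0.37 / 18.02 = 0.02053 mol H2O
Molar mass of BaCl2 = 208.23 g/mol → mol BaCl2 = 2.141 / 208.23 = 0.01028
n = 0.02053 / 0.01028 = 2.00 ≈ 2 → BaCl2·2H2O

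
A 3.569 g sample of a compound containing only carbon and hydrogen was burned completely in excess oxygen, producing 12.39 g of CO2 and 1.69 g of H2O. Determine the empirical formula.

C3H2

mol C = 12.39 / 44.01 = 0.2815; mass C = 0.2815 × 12.01 = 3.381 g
mol H = 2 × (1.69 / 18.02) = 0.1876; mass H = 0.1876 × 1.008 = 0.1891 g
Smallest is H at 0.1876 mol; normalising gives C 1.501, H 1.000
×2: C 3.00, H 2.00 → C3H2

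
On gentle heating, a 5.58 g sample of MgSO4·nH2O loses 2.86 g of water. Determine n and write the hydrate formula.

MgSO4·7H2O

Mass of anhydrous MgSO4 = 5.58 − 2.86 = 2.72 g
mol H2O = 2.86 / 18.02 = 0.1587
Molar mass of MgSO4 = 120.38 g/mol → mol MgSO4 = 2.72 / 120.38 = 0.0226
n = 0.1587 / 0.0226 = 7.02 ≈ 7 → MgSO4·7H2O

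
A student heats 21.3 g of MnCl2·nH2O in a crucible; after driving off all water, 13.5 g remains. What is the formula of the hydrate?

MnCl2·4H2O

Mass of water lost = 21.3 − 13.5 = 7.8 g → 7.8 / 18.02 = 0.4329 mol H2O
Molar mass of MnCl2 = 125.84 g/mol → mol MnCl2 = 13.5 / 125.84 = 0.1073
n = 0.4329 / 0.1073 = 4.03 ≈ 4 → MnCl2·4H2O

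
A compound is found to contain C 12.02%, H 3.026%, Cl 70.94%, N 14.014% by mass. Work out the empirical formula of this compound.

Assume 100 g: 12.02 g C, 3.026 g H, 70.94 g Cl, 14.014 g N.
C: 12.02 g ÷ 12.01 g/mol = 1.001 mol
H: 3.026 g ÷ 1.008 g/mol = 3.002 mol
Cl: 70.94 g ÷ 35.45 g/mol = 2.001 mol
N: 14.014 g ÷ 14.01 g/mol = 1 mol
Divide by the smallest (1 mol N): C 1.001, H 3.001, Cl 2.001, N 1.000
Ratio ≈ 1:3:2:1, so the empirical formula is CH3Cl2N

CH3Cl2N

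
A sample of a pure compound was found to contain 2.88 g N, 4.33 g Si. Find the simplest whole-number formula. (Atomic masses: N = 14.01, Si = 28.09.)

N4Si3

N: 2.88 g ÷ 14.01 g/mol = 0.2056 mol
Si: 4.33 g ÷ 28.09 g/mol = 0.1541 mol
Divide by the smallest (0.1541 mol Si): N 1.334, Si 1.000
Multiply by 3: N 4.00, Si 3.00 → N4Si3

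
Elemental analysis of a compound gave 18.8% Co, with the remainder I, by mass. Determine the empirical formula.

Assume 100 g: 18.8 g Co, 81.2 g I.
Co: 18.8 g ÷ 58.93 g/mol = 0.319 mol
I: 81.2 g ÷ 126.90 g/mol = 0.6399 mol
Ratios (÷ 0.319): Co 1.000, I 2.006
→ CoI2

CoI2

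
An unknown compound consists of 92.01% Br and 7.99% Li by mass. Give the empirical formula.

Assume 100 g: 92.01 g Br, 7.99 g Li.
Br: 92.01 g ÷ 79.90 g/mol = 1.152 mol
Li: 7.99 g ÷ 6.94 g/mol = 1.151 mol
Ratios (÷ 1.151): Br 1.000, Li 1.000
→ BrLi

BrLi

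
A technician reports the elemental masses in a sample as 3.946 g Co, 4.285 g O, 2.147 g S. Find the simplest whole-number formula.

CoO4S

Moles — Co: 3.946 / 58.93 = 0.06696 mol; O: 4.285 / 16.00 = 0.2678 mol; S: 2.147 / 32.07 = 0.06695 mol
Divide by the smallest (0.06695 mol S): Co 1.000, O 4.000, S 1.000
Ratio ≈ 1:4:1, so the empirical formula is CoO4S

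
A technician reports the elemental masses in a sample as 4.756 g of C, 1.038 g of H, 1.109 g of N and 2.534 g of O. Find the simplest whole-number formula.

C5H13NO2

n(C) = 4.756/12.01 = 0.396, n(H) = 1.038/1.008 = 1.03, n(N) = 1.109/14.01 = 0.07916, n(O) = 2.534/16.00 = 0.1584
Ratios (÷ 0.07916): C 5.003, H 13.009, N 1.000, O 2.001
≈ 5:13:1:2 → C5H13NO2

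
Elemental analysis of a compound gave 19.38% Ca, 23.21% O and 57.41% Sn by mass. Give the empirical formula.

CaO3Sn

Assume 100 g: 19.38 g Ca, 23.21 g O, 57.41 g Sn.
Moles — Ca: 19.38 / 40.08 = 0.4835 mol; O: 23.21 / 16.00 = 1.451 mol; Sn: 57.41 / 118.71 = 0.4836 mol
Smallest is Ca at 0.4835 mol; normalising gives Ca 1.000, O 3.000, Sn 1.000
→ CaO3Sn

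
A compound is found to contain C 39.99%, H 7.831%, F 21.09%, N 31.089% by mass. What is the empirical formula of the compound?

Assume 100 g: 39.99 g C, 7.831 g H, 21.09 g F, 31.089 g N.
C: 39.99 g ÷ 12.01 g/mol = 3.33 mol
H: 7.831 g ÷ 1.008 g/mol = 7.769 mol
F: 21.09 g ÷ 19.00 g/mol = 1.11 mol
N: 31.089 g ÷ 14.01 g/mol = 2.219 mol
Smallest is F at 1.11 mol; normalising gives C 3.000, H 6.999, F 1.000, N 1.999
Ratio ≈ 3:7:1:2, so the empirical formula is C3H7FN2

C3H7FN2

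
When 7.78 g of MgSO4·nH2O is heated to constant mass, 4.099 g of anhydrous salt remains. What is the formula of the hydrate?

Mass of water lost = 7.78 − 4.099 = 3.681 g → 3.681 / 18.02 = 0.2043 mol H2O
Molar mass of MgSO4 = 120.38 g/mol → mol MgSO4 = 4.099 / 120.38 = 0.03405
n = 0.2043 / 0.03405 = 6.00 ≈ 6 → MgSO4·6H2O

MgSO4·6H2O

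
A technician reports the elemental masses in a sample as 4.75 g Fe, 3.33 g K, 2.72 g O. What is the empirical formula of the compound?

FeKO2

Fe: 4.75 g ÷ 55.85 g/mol = 0.08505 mol
K: 3.33 g ÷ 39.10 g/mol = 0.08517 mol
O: 2.72 g ÷ 16.00 g/mol = 0.17 mol
Smallest is Fe at 0.08505 mol; normalising gives Fe 1.000, K 1.001, O 1.999
→ FeKO2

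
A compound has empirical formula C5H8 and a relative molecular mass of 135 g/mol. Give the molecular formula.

Empirical-formula mass = 68.11 g/mol
n = 135 / 68.11 = 1.98 ≈ 2
Molecular formula = (C5H8)2 = C10H16

C10H16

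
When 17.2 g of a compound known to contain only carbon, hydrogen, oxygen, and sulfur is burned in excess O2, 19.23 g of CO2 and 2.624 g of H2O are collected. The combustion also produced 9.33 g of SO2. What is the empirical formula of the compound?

mol C = 19.23 / 44.01 = 0.4369; mass C = 0.4369 × 12.01 = 5.248 g
mol H = 2 × (2.624 / 18.02) = 0.2912; mass H = 0.2912 × 1.008 = 0.2936 g
mol S = 9.33 / 64.07 = 0.1456; mass S = 4.670 g
mass O = 17.2 − (10.21) = 6.989 g → mol O = 0.4368
Smallest is S at 0.1456 mol; normalising gives C 3.001, H 2.000, O 2.999, S 1.000
Ratio ≈ 3:2:3:1, so the empirical formula is C3H2O3S

C3H2O3S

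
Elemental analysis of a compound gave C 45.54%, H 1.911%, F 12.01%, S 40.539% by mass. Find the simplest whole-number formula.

C6H3FS2

Assume 100 g: 45.54 g C, 1.911 g H, 12.01 g F, 40.539 g S.
n(C) = 45.54/12.01 = 3.792, n(H) = 1.911/1.008 = 1.896, n(F) = 12.01/19.00 = 0.6321, n(S) = 40.539/32.07 = 1.264
Ratios (÷ 0.6321): C 5.999, H 2.999, F 1.000, S 2.000
Ratio ≈ 6:3:1:2, so the empirical formula is C6H3FS2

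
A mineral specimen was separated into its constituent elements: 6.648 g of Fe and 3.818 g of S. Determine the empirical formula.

FeS

n(Fe) = 6.648/55.85 = 0.119, n(S) = 3.818/32.07 = 0.1191
Ratios (÷ 0.119): Fe 1.000, S 1.000
≈ 1:1 → FeS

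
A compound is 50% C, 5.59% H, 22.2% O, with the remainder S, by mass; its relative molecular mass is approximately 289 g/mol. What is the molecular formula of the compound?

C12H16O4S2

Assume 100 g: 50 g C, 5.59 g H, 22.2 g O, 22.21 g S.
C: 50 g ÷ 12.01 g/mol = 4.163 mol
H: 5.59 g ÷ 1.008 g/mol = 5.546 mol
O: 22.2 g ÷ 16.00 g/mol = 1.387 mol
S: 22.21 g ÷ 32.07 g/mol = 0.6925 mol
Smallest is S at 0.6925 mol; normalising gives C 6.011, H 8.008, O 2.003, S 1.000
≈ 6:8:2:1 → C6H8O2S
Empirical-formula mass = 144.19 g/mol
n = 289 / 144.19 = 2.00 ≈ 2
Molecular formula = (C6H8O2S)×2 = C12H16O4S2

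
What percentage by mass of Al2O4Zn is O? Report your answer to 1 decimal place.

34.9%

Molar mass = 2(26.98) + 4(16.00) + 1(65.38) = 183.340 g/mol
Mass of O per mole = 4 × 16.00 = 64.000 g
% O = 64.000 / 183.340 × 100 = 34.9%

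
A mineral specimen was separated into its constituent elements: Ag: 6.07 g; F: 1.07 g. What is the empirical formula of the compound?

AgF

n(Ag) = 6.07/107.87 = 0.05627, n(F) = 1.07/19.00 = 0.05632
Smallest is Ag at 0.05627 mol; normalising gives Ag 1.000, F 1.001
Ratio ≈ 1:1, so the empirical formula is AgF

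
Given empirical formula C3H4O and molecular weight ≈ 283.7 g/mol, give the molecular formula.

C15H20O5

Empirical-formula mass = 56.06 g/mol
n = 283.7 / 56.06 = 5.06 ≈ 5
Molecular formula = (C3H4O)5 = C15H20O5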